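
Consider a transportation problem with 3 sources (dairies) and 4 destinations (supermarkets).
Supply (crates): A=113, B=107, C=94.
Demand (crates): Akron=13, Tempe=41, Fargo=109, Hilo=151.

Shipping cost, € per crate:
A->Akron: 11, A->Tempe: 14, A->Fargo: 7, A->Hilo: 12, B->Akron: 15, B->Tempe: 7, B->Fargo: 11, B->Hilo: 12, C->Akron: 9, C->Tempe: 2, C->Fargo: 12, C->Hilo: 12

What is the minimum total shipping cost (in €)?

Optimal allocation:
  A to Fargo: 109 × €7 = €763
  A to Hilo: 4 × €12 = €48
  B to Hilo: 107 × €12 = €1284
  C to Akron: 13 × €9 = €117
  C to Tempe: 41 × €2 = €82
  C to Hilo: 40 × €12 = €480
Total = 763 + 48 + 1284 + 117 + 82 + 480 = €2774.
(Supply check: A ships 113; B ships 107; C ships 94.)

2774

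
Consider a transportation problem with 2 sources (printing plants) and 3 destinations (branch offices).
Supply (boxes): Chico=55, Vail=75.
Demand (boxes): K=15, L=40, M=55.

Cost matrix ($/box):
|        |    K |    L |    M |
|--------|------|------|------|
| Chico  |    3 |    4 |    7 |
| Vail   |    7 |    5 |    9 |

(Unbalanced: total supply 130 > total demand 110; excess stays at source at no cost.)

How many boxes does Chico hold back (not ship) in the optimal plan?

0

Minimum-cost shipments:
  Chico to K: 15 × $3 = $45
  Chico to M: 40 × $7 = $280
  Vail to L: 40 × $5 = $200
  Vail to M: 15 × $9 = $135
Total cost = $660.
Chico ships 55 of its 55, leaving 0.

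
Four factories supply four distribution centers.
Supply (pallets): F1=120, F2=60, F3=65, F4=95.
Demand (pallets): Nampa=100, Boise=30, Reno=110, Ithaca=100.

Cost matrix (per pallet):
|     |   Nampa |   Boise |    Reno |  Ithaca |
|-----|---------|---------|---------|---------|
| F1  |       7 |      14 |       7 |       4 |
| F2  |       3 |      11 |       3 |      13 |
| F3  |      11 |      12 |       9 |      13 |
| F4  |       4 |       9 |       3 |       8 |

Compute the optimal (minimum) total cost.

1700

A cheapest plan:
  F1→Nampa: 20 × 7 = 140
  F1→Ithaca: 100 × 4 = 400
  F2→Nampa: 60 × 3 = 180
  F3→Boise: 30 × 12 = 360
  F3→Reno: 35 × 9 = 315
  F4→Nampa: 20 × 4 = 80
  F4→Reno: 75 × 3 = 225
Total = 140 + 400 + 180 + 360 + 315 + 80 + 225 = 1700.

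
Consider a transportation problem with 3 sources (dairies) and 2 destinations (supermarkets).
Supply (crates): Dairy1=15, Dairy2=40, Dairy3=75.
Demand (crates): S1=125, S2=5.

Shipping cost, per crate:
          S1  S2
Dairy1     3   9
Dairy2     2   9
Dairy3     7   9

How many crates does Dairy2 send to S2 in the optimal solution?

Optimal shipments:
  Dairy1→S1: 15 crates
  Dairy2→S1: 40 crates
  Dairy3→S1: 70 crates
  Dairy3→S2: 5 crates
Total cost = 660.
The route Dairy2→S2 is not used.

0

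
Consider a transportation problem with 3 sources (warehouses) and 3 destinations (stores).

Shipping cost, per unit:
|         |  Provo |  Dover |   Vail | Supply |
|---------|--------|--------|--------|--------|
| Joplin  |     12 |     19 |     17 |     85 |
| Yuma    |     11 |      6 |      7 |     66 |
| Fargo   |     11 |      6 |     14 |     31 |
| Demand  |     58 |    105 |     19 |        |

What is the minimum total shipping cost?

An optimal shipping plan:
  Joplin->Provo: 58 units
  Joplin->Dover: 8 units
  Joplin->Vail: 19 units
  Yuma->Dover: 66 units
  Fargo->Dover: 31 units
Total cost = 1753.

1753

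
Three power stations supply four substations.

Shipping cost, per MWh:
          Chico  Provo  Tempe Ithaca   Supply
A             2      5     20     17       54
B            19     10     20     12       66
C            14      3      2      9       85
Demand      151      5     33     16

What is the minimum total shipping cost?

An optimal shipping plan:
  A to Chico: 54 × 2 = 108
  B to Chico: 50 × 19 = 950
  B to Ithaca: 16 × 12 = 192
  C to Chico: 47 × 14 = 658
  C to Provo: 5 × 3 = 15
  C to Tempe: 33 × 2 = 66
Total = 108 + 950 + 192 + 658 + 15 + 66 = 1989.

1989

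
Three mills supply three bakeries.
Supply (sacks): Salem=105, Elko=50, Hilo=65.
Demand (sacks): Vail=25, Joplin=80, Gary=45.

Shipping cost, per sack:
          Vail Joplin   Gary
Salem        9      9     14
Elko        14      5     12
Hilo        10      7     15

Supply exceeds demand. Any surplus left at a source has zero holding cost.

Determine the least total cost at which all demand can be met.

Optimal allocation:
  Salem→Vail: 25 × 9 = 225
  Salem→Gary: 10 × 14 = 140
  Elko→Joplin: 15 × 5 = 75
  Elko→Gary: 35 × 12 = 420
  Hilo→Joplin: 65 × 7 = 455
Total = 225 + 140 + 75 + 420 + 455 = 1315.

1315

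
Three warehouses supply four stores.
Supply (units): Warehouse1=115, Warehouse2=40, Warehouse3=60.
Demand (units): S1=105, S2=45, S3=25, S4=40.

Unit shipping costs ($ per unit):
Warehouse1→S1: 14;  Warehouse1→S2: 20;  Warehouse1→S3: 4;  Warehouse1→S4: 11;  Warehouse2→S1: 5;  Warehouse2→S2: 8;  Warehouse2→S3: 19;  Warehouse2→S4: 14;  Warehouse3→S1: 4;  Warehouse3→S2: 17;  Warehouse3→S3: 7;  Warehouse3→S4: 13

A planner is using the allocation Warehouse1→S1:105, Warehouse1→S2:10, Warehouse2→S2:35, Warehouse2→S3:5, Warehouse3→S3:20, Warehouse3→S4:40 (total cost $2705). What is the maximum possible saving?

Current plan cost = 105·14 + 10·20 + 35·8 + 5·19 + 20·7 + 40·13 = $2705.
Optimal plan:
  Warehouse1–S1: 45 × $14 = $630
  Warehouse1–S2: 5 × $20 = $100
  Warehouse1–S3: 25 × $4 = $100
  Warehouse1–S4: 40 × $11 = $440
  Warehouse2–S2: 40 × $8 = $320
  Warehouse3–S1: 60 × $4 = $240
Optimal cost = $1830.
Saving = 2705 − 1830 = $875.

875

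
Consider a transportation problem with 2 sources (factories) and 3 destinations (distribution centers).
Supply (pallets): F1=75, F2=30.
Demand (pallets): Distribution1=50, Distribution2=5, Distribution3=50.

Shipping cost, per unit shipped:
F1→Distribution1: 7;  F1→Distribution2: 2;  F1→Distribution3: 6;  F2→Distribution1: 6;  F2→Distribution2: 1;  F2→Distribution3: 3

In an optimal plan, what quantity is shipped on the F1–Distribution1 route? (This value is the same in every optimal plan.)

Solving gives:
  F1->Distribution1: 50 × 7 = 350
  F1->Distribution2: 5 × 2 = 10
  F1->Distribution3: 20 × 6 = 120
  F2->Distribution3: 30 × 3 = 90
Total cost = 570.
So F1→Distribution1 carries 50 pallets.

50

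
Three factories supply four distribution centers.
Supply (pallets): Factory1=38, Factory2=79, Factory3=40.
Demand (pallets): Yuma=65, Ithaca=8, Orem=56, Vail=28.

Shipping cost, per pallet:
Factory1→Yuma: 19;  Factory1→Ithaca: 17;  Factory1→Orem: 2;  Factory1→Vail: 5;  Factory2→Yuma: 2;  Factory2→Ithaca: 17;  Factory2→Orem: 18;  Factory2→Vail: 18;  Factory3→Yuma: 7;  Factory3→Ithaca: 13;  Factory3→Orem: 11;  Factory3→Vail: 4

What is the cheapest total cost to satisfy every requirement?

A cheapest plan:
  Factory1 to Orem: 38 × 2 = 76
  Factory2 to Yuma: 65 × 2 = 130
  Factory2 to Ithaca: 8 × 17 = 136
  Factory2 to Orem: 6 × 18 = 108
  Factory3 to Orem: 12 × 11 = 132
  Factory3 to Vail: 28 × 4 = 112
Total = 76 + 130 + 136 + 108 + 132 + 112 = 694.

694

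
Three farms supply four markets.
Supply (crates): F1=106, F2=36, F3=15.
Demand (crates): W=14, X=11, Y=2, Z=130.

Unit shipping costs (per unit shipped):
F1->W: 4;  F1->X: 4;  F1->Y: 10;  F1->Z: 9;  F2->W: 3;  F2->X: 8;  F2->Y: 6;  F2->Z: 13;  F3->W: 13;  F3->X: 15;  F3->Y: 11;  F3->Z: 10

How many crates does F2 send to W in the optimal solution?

14

Solving gives:
  F1→X: 11 crates
  F1→Z: 95 crates
  F2→W: 14 crates
  F2→Y: 2 crates
  F2→Z: 20 crates
  F3→Z: 15 crates
Total cost = 1363.
So F2→W carries 14 crates.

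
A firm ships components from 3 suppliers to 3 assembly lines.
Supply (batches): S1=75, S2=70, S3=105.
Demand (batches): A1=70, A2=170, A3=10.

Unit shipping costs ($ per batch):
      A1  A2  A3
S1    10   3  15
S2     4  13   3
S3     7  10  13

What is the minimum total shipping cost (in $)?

One minimum-cost allocation:
  S1–A2: 75 batches
  S2–A1: 60 batches
  S2–A3: 10 batches
  S3–A1: 10 batches
  S3–A2: 95 batches
Total cost = $1515.
(Supply check: S1 ships 75; S2 ships 70; S3 ships 105.)

1515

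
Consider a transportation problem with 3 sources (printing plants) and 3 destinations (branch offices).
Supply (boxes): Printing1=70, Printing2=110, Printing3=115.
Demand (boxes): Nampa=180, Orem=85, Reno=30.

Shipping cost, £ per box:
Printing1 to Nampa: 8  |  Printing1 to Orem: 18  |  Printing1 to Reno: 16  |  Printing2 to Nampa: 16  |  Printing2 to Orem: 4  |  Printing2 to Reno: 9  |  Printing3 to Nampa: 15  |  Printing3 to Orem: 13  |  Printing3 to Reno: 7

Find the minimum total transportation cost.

One minimum-cost allocation:
  Printing1–Nampa: 70 × £8 = £560
  Printing2–Nampa: 25 × £16 = £400
  Printing2–Orem: 85 × £4 = £340
  Printing3–Nampa: 85 × £15 = £1275
  Printing3–Reno: 30 × £7 = £210
Total = 560 + 400 + 340 + 1275 + 210 = £2785.
(Supply check: Printing1 ships 70; Printing2 ships 110; Printing3 ships 115.)

2785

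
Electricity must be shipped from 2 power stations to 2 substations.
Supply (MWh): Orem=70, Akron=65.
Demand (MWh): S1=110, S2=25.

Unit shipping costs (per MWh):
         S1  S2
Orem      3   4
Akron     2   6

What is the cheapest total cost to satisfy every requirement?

One minimum-cost allocation:
  Orem->S1: 45 × 3 = 135
  Orem->S2: 25 × 4 = 100
  Akron->S1: 65 × 2 = 130
Total = 135 + 100 + 130 = 365.

365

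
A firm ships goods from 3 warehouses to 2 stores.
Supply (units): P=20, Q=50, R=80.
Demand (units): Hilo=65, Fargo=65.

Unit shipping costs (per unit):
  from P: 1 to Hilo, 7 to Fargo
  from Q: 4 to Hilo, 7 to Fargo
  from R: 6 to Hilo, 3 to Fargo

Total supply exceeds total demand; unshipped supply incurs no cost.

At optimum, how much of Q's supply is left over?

An optimal plan:
  P->Hilo: 20 × 1 = 20
  Q->Hilo: 45 × 4 = 180
  R->Fargo: 65 × 3 = 195
Total cost = 395.
Q ships 45 of its 50, leaving 5.

5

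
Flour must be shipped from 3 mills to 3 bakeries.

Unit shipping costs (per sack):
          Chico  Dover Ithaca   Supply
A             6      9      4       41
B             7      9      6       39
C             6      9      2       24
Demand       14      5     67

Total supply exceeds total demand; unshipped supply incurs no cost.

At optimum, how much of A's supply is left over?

0

An optimal plan:
  A->Ithaca: 41 sacks
  B->Chico: 14 sacks
  B->Dover: 5 sacks
  B->Ithaca: 2 sacks
  C->Ithaca: 24 sacks
Total cost = 367.
A ships 41 of its 41, leaving 0.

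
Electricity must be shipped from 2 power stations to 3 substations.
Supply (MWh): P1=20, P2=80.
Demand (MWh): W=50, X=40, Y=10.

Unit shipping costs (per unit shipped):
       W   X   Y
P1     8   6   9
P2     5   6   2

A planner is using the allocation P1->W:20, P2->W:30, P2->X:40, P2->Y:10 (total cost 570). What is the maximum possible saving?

60

Current plan cost = 20·8 + 30·5 + 40·6 + 10·2 = 570.
Optimal plan:
  P1 to X: 20 × 6 = 120
  P2 to W: 50 × 5 = 250
  P2 to X: 20 × 6 = 120
  P2 to Y: 10 × 2 = 20
Optimal cost = 510.
Saving = 570 − 510 = 60.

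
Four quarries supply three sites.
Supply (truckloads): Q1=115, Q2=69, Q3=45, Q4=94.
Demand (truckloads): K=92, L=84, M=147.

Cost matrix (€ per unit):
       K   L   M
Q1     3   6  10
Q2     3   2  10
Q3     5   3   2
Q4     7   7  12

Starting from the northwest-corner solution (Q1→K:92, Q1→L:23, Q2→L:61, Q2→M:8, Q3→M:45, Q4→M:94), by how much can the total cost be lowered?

47

Current plan cost = 92·3 + 23·6 + 61·2 + 8·10 + 45·2 + 94·12 = €1834.
Optimal plan:
  Q1 to K: 92 × €3 = €276
  Q1 to M: 23 × €10 = €230
  Q2 to L: 69 × €2 = €138
  Q3 to M: 45 × €2 = €90
  Q4 to L: 15 × €7 = €105
  Q4 to M: 79 × €12 = €948
Optimal cost = €1787.
Saving = 1834 − 1787 = €47.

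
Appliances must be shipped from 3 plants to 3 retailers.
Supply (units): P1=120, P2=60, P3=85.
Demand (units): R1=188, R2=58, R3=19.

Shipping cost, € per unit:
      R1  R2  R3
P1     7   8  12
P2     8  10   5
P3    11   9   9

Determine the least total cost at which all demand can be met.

2082

A cheapest plan:
  P1→R1: 120 × €7 = €840
  P2→R1: 41 × €8 = €328
  P2→R3: 19 × €5 = €95
  P3→R1: 27 × €11 = €297
  P3→R2: 58 × €9 = €522
Total = 840 + 328 + 95 + 297 + 522 = €2082.
(Supply check: P1 ships 120; P2 ships 60; P3 ships 85.)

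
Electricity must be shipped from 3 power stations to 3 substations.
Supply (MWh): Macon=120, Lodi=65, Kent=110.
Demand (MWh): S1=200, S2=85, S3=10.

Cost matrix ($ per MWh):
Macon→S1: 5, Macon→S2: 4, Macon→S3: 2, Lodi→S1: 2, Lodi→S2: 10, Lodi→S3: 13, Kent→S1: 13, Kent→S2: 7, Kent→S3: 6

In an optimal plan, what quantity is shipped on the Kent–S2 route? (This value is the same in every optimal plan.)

85

Solving gives:
  Macon–S1: 120 × $5 = $600
  Lodi–S1: 65 × $2 = $130
  Kent–S1: 15 × $13 = $195
  Kent–S2: 85 × $7 = $595
  Kent–S3: 10 × $6 = $60
Total cost = $1580.
So Kent→S2 carries 85 MWh.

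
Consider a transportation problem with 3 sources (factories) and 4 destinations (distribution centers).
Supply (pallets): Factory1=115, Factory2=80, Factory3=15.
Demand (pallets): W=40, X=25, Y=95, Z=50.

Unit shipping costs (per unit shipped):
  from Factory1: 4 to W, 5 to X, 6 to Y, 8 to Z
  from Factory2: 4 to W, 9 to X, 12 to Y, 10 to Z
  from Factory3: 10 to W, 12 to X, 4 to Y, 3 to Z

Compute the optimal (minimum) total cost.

1270

An optimal shipping plan:
  Factory1→X: 20 × 5 = 100
  Factory1→Y: 95 × 6 = 570
  Factory2→W: 40 × 4 = 160
  Factory2→X: 5 × 9 = 45
  Factory2→Z: 35 × 10 = 350
  Factory3→Z: 15 × 3 = 45
Total = 100 + 570 + 160 + 45 + 350 + 45 = 1270.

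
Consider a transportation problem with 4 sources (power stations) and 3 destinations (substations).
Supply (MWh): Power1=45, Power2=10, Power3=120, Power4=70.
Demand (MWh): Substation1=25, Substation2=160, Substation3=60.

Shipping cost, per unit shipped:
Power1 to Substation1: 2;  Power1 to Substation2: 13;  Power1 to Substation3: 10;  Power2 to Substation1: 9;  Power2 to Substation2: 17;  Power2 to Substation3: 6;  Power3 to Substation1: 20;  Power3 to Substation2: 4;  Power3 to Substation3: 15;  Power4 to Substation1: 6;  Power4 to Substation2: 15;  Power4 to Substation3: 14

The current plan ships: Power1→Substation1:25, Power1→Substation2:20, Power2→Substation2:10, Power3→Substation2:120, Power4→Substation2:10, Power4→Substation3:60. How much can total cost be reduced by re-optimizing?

Current plan cost = 25·2 + 20·13 + 10·17 + 120·4 + 10·15 + 60·14 = 1950.
Optimal plan:
  Power1–Substation1: 25 × 2 = 50
  Power1–Substation3: 20 × 10 = 200
  Power2–Substation3: 10 × 6 = 60
  Power3–Substation2: 120 × 4 = 480
  Power4–Substation2: 40 × 15 = 600
  Power4–Substation3: 30 × 14 = 420
Optimal cost = 1810.
Saving = 1950 − 1810 = 140.

140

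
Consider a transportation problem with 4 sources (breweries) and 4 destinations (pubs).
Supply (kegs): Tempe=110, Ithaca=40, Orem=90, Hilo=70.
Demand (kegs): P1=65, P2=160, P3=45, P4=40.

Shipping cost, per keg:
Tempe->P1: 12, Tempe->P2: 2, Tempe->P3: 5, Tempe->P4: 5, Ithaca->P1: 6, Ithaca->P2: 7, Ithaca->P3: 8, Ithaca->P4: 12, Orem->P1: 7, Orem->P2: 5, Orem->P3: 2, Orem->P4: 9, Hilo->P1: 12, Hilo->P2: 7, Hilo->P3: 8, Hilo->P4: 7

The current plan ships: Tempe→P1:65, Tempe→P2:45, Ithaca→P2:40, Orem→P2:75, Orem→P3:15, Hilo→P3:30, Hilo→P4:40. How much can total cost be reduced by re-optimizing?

760

Current plan cost = 65·12 + 45·2 + 40·7 + 75·5 + 15·2 + 30·8 + 40·7 = 2075.
Optimal plan:
  Tempe to P2: 110 kegs
  Ithaca to P1: 40 kegs
  Orem to P1: 25 kegs
  Orem to P2: 20 kegs
  Orem to P3: 45 kegs
  Hilo to P2: 30 kegs
  Hilo to P4: 40 kegs
Optimal cost = 1315.
Saving = 2075 − 1315 = 760.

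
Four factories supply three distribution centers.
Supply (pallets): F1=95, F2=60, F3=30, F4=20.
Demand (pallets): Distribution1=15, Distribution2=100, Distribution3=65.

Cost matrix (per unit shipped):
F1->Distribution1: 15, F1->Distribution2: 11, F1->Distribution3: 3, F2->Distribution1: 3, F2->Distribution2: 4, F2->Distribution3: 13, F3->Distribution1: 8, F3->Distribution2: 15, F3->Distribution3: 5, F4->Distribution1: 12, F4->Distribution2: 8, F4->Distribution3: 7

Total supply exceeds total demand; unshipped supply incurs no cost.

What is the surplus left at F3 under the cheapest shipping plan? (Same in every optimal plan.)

15

An optimal plan:
  F1→Distribution2: 20 × 11 = 220
  F1→Distribution3: 65 × 3 = 195
  F2→Distribution2: 60 × 4 = 240
  F3→Distribution1: 15 × 8 = 120
  F4→Distribution2: 20 × 8 = 160
Total cost = 935.
F3 ships 15 of its 30, leaving 15.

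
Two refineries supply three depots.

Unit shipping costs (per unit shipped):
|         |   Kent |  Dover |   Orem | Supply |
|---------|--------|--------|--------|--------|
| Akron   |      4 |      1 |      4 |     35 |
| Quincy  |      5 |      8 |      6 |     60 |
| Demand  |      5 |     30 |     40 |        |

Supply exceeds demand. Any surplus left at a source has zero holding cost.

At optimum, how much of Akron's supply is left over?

Minimum-cost shipments:
  Akron->Dover: 30 kL
  Akron->Orem: 5 kL
  Quincy->Kent: 5 kL
  Quincy->Orem: 35 kL
Total cost = 285.
Akron ships 35 of its 35, leaving 0.

0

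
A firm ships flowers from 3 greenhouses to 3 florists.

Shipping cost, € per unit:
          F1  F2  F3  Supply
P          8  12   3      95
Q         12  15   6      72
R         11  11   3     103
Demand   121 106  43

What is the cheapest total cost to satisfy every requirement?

One minimum-cost allocation:
  P–F1: 95 bunches
  Q–F1: 26 bunches
  Q–F2: 3 bunches
  Q–F3: 43 bunches
  R–F2: 103 bunches
Total cost = €2508.

2508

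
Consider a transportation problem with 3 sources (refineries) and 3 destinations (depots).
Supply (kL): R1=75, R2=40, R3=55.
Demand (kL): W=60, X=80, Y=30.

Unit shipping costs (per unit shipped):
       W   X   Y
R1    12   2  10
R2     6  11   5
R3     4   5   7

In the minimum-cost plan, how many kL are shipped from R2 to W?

10

Solving gives:
  R1->X: 75 × 2 = 150
  R2->W: 10 × 6 = 60
  R2->Y: 30 × 5 = 150
  R3->W: 50 × 4 = 200
  R3->X: 5 × 5 = 25
Total cost = 585.
So R2→W carries 10 kL.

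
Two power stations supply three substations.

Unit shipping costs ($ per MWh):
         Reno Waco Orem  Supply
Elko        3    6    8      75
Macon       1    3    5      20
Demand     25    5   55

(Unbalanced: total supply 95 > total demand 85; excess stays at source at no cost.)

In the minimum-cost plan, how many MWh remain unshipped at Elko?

An optimal plan:
  Elko→Reno: 25 MWh
  Elko→Waco: 5 MWh
  Elko→Orem: 35 MWh
  Macon→Orem: 20 MWh
Total cost = $485.
Elko ships 65 of its 75, leaving 10.

10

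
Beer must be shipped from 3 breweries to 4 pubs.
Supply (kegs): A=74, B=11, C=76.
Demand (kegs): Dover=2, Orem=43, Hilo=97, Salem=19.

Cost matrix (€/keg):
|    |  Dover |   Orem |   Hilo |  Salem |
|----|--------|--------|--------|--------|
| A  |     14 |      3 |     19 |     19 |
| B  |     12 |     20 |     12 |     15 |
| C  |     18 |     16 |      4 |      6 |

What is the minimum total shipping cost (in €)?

1144

An optimal shipping plan:
  A→Dover: 2 × €14 = €28
  A→Orem: 43 × €3 = €129
  A→Hilo: 10 × €19 = €190
  A→Salem: 19 × €19 = €361
  B→Hilo: 11 × €12 = €132
  C→Hilo: 76 × €4 = €304
Total = 28 + 129 + 190 + 361 + 132 + 304 = €1144.
(Supply check: A ships 74; B ships 11; C ships 76.)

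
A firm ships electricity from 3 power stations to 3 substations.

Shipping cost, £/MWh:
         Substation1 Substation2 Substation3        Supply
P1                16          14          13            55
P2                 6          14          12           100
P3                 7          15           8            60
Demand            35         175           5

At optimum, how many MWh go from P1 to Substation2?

Optimal shipments:
  P1–Substation2: 55 MWh
  P2–Substation1: 35 MWh
  P2–Substation2: 65 MWh
  P3–Substation2: 55 MWh
  P3–Substation3: 5 MWh
Total cost = £2755.
So P1→Substation2 carries 55 MWh.

55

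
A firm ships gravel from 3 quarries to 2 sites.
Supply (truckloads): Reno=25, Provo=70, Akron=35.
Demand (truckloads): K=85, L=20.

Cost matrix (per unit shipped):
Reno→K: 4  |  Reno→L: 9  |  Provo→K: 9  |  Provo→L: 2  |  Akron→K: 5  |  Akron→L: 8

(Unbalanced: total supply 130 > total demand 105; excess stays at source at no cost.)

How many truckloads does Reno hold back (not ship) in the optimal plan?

An optimal plan:
  Reno to K: 25 truckloads
  Provo to K: 25 truckloads
  Provo to L: 20 truckloads
  Akron to K: 35 truckloads
Total cost = 540.
Reno ships 25 of its 25, leaving 0.

0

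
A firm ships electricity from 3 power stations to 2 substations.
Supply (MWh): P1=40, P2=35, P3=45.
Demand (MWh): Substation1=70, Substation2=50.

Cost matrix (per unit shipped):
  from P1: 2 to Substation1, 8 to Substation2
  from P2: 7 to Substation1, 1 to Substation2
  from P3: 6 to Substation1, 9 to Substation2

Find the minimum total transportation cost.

A cheapest plan:
  P1 to Substation1: 40 × 2 = 80
  P2 to Substation2: 35 × 1 = 35
  P3 to Substation1: 30 × 6 = 180
  P3 to Substation2: 15 × 9 = 135
Total = 80 + 35 + 180 + 135 = 430.

430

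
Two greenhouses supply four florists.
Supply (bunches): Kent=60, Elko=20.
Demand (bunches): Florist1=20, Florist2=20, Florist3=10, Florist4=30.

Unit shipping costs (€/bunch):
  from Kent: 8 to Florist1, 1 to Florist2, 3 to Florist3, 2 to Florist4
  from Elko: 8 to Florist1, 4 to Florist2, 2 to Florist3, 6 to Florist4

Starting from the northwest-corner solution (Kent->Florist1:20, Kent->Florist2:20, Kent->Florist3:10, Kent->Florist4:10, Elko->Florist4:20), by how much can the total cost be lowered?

90

Current plan cost = 20·8 + 20·1 + 10·3 + 10·2 + 20·6 = €350.
Optimal plan:
  Kent–Florist1: 10 × €8 = €80
  Kent–Florist2: 20 × €1 = €20
  Kent–Florist4: 30 × €2 = €60
  Elko–Florist1: 10 × €8 = €80
  Elko–Florist3: 10 × €2 = €20
Optimal cost = €260.
Saving = 350 − 260 = €90.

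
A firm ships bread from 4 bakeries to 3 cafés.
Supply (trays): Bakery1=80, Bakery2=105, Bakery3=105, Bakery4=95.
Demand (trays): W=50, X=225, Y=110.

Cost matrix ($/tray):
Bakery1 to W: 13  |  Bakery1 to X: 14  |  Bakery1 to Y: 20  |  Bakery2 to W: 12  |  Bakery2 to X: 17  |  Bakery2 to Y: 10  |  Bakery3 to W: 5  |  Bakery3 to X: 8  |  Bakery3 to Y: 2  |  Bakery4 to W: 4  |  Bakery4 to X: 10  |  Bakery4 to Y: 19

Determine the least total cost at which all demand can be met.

3630

One minimum-cost allocation:
  Bakery1–X: 80 trays
  Bakery2–Y: 105 trays
  Bakery3–X: 100 trays
  Bakery3–Y: 5 trays
  Bakery4–W: 50 trays
  Bakery4–X: 45 trays
Total cost = $3630.
(Supply check: Bakery1 ships 80; Bakery2 ships 105; Bakery3 ships 105; Bakery4 ships 95.)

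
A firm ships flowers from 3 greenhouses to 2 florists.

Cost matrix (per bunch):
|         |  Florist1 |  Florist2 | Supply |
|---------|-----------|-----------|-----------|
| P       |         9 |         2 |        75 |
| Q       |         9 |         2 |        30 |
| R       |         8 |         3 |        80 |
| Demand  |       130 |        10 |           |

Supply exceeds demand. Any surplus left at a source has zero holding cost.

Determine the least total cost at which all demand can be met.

One minimum-cost allocation:
  P->Florist1: 20 × 9 = 180
  P->Florist2: 10 × 2 = 20
  Q->Florist1: 30 × 9 = 270
  R->Florist1: 80 × 8 = 640
Total = 180 + 20 + 270 + 640 = 1110.

1110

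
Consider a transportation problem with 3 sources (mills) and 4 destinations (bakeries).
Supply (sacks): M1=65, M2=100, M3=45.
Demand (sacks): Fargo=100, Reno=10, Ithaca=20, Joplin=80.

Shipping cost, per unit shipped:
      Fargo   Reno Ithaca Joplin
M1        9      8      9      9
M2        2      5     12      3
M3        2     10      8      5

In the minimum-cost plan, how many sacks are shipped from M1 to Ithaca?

20

The minimum-cost plan:
  M1→Reno: 10 × 8 = 80
  M1→Ithaca: 20 × 9 = 180
  M1→Joplin: 35 × 9 = 315
  M2→Fargo: 55 × 2 = 110
  M2→Joplin: 45 × 3 = 135
  M3→Fargo: 45 × 2 = 90
Total cost = 910.
So M1→Ithaca carries 20 sacks.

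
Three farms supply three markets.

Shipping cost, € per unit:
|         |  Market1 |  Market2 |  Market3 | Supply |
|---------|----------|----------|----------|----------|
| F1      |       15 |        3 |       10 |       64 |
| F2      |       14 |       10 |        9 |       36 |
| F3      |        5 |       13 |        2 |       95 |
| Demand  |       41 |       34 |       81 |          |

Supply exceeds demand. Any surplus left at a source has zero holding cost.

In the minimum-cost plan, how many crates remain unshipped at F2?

9

An optimal plan:
  F1->Market2: 34 × €3 = €102
  F2->Market3: 27 × €9 = €243
  F3->Market1: 41 × €5 = €205
  F3->Market3: 54 × €2 = €108
Total cost = €658.
F2 ships 27 of its 36, leaving 9.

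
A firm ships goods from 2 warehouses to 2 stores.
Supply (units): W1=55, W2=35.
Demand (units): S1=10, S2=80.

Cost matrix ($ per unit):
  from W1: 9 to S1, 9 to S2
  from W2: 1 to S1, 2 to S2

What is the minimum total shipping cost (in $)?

555

Optimal allocation:
  W1->S2: 55 × $9 = $495
  W2->S1: 10 × $1 = $10
  W2->S2: 25 × $2 = $50
Total = 495 + 10 + 50 = $555.
(Supply check: W1 ships 55; W2 ships 35.)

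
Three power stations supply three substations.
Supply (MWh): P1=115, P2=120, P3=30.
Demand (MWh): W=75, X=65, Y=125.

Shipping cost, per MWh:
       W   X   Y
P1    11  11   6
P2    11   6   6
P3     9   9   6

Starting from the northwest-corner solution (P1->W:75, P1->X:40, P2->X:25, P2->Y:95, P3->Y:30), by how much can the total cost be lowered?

260

Current plan cost = 75·11 + 40·11 + 25·6 + 95·6 + 30·6 = 2165.
Optimal plan:
  P1–Y: 115 × 6 = 690
  P2–W: 45 × 11 = 495
  P2–X: 65 × 6 = 390
  P2–Y: 10 × 6 = 60
  P3–W: 30 × 9 = 270
Optimal cost = 1905.
Saving = 2165 − 1905 = 260.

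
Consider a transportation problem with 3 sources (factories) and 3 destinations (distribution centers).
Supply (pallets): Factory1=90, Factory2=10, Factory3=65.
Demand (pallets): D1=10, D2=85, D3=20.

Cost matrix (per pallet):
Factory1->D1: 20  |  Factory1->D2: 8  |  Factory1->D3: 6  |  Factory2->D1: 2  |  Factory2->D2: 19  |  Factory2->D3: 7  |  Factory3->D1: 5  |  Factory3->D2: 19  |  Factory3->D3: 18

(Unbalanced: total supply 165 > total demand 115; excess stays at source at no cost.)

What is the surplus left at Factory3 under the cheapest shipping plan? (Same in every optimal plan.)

50

Minimum-cost shipments:
  Factory1–D2: 80 pallets
  Factory1–D3: 10 pallets
  Factory2–D3: 10 pallets
  Factory3–D1: 10 pallets
  Factory3–D2: 5 pallets
Total cost = 915.
Factory3 ships 15 of its 65, leaving 50.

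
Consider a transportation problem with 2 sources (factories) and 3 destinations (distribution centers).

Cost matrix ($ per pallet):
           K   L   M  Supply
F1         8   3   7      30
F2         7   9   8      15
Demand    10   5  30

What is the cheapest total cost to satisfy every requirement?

300

An optimal shipping plan:
  F1->L: 5 × $3 = $15
  F1->M: 25 × $7 = $175
  F2->K: 10 × $7 = $70
  F2->M: 5 × $8 = $40
Total = 15 + 175 + 70 + 40 = $300.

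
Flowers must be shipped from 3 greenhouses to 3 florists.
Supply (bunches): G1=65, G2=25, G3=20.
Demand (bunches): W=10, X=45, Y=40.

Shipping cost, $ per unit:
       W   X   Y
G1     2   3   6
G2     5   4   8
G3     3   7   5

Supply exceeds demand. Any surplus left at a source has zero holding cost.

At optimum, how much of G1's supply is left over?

Minimum-cost shipments:
  G1->W: 10 × $2 = $20
  G1->X: 35 × $3 = $105
  G1->Y: 20 × $6 = $120
  G2->X: 10 × $4 = $40
  G3->Y: 20 × $5 = $100
Total cost = $385.
G1 ships 65 of its 65, leaving 0.

0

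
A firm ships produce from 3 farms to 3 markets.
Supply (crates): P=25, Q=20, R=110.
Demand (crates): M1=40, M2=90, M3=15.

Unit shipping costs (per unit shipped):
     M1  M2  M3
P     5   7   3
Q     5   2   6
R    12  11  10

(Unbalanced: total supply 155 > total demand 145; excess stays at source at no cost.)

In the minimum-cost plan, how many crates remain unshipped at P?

An optimal plan:
  P to M1: 10 × 5 = 50
  P to M3: 15 × 3 = 45
  Q to M2: 20 × 2 = 40
  R to M1: 30 × 12 = 360
  R to M2: 70 × 11 = 770
Total cost = 1265.
P ships 25 of its 25, leaving 0.

0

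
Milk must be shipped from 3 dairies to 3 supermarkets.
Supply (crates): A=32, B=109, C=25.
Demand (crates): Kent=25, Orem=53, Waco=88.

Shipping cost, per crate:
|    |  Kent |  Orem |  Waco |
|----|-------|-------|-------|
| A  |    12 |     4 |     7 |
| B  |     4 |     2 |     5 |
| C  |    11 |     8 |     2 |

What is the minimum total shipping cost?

A cheapest plan:
  A–Waco: 32 × 7 = 224
  B–Kent: 25 × 4 = 100
  B–Orem: 53 × 2 = 106
  B–Waco: 31 × 5 = 155
  C–Waco: 25 × 2 = 50
Total = 224 + 100 + 106 + 155 + 50 = 635.
(Supply check: A ships 32; B ships 109; C ships 25.)

635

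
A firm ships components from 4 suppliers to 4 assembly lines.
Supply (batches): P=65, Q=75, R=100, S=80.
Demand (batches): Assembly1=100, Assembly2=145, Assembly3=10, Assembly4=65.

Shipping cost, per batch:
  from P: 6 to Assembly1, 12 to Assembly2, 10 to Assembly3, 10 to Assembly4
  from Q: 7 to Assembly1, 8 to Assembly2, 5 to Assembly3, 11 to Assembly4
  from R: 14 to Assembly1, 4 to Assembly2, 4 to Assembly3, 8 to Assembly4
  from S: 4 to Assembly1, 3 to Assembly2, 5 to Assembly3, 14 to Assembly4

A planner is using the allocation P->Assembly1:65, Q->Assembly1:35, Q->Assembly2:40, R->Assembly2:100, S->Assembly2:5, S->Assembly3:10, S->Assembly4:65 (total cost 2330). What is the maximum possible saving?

Current plan cost = 65·6 + 35·7 + 40·8 + 100·4 + 5·3 + 10·5 + 65·14 = 2330.
Optimal plan:
  P->Assembly1: 65 batches
  Q->Assembly1: 35 batches
  Q->Assembly3: 10 batches
  Q->Assembly4: 30 batches
  R->Assembly2: 65 batches
  R->Assembly4: 35 batches
  S->Assembly2: 80 batches
Optimal cost = 1795.
Saving = 2330 − 1795 = 535.

535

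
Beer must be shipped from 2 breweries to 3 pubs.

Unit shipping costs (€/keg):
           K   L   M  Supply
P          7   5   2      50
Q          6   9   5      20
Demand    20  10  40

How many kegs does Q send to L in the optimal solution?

0

Solving gives:
  P->L: 10 × €5 = €50
  P->M: 40 × €2 = €80
  Q->K: 20 × €6 = €120
Total cost = €250.
The route Q→L is not used.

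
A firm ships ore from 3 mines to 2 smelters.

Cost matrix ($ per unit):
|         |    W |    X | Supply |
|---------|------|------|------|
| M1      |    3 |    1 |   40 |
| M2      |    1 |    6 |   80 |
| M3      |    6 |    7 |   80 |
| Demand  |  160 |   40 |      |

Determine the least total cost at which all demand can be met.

A cheapest plan:
  M1->X: 40 × $1 = $40
  M2->W: 80 × $1 = $80
  M3->W: 80 × $6 = $480
Total = 40 + 80 + 480 = $600.

600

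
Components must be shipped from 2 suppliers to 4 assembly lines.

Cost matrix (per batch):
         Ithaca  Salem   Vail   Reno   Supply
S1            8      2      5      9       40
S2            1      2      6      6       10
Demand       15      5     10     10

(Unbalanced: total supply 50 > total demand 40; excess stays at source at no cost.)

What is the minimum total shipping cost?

200

One minimum-cost allocation:
  S1–Ithaca: 5 batches
  S1–Salem: 5 batches
  S1–Vail: 10 batches
  S1–Reno: 10 batches
  S2–Ithaca: 10 batches
Total cost = 200.
(Supply check: S1 ships 30; S2 ships 10.)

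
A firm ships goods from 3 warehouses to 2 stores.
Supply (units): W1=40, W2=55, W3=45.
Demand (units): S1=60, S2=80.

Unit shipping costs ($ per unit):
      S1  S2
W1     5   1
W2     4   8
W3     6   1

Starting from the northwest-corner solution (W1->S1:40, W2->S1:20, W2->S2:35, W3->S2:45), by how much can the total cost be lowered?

280

Current plan cost = 40·5 + 20·4 + 35·8 + 45·1 = $605.
Optimal plan:
  W1–S1: 5 × $5 = $25
  W1–S2: 35 × $1 = $35
  W2–S1: 55 × $4 = $220
  W3–S2: 45 × $1 = $45
Optimal cost = $325.
Saving = 605 − 325 = $280.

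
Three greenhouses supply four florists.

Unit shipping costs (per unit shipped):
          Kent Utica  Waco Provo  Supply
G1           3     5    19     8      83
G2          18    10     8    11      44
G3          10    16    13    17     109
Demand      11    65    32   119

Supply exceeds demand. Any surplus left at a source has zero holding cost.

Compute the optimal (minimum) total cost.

A cheapest plan:
  G1->Utica: 65 × 5 = 325
  G1->Provo: 18 × 8 = 144
  G2->Provo: 44 × 11 = 484
  G3->Kent: 11 × 10 = 110
  G3->Waco: 32 × 13 = 416
  G3->Provo: 57 × 17 = 969
Total = 325 + 144 + 484 + 110 + 416 + 969 = 2448.

2448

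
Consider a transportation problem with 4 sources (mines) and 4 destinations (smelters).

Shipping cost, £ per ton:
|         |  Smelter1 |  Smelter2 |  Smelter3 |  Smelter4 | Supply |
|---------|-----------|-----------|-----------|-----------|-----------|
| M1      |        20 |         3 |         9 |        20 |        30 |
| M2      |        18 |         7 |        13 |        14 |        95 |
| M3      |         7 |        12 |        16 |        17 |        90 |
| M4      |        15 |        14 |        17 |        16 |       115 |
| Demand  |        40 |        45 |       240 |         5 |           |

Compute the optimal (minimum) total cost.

4265

A cheapest plan:
  M1 to Smelter2: 30 × £3 = £90
  M2 to Smelter2: 15 × £7 = £105
  M2 to Smelter3: 80 × £13 = £1040
  M3 to Smelter1: 40 × £7 = £280
  M3 to Smelter3: 50 × £16 = £800
  M4 to Smelter3: 110 × £17 = £1870
  M4 to Smelter4: 5 × £16 = £80
Total = 90 + 105 + 1040 + 280 + 800 + 1870 + 80 = £4265.
(Supply check: M1 ships 30; M2 ships 95; M3 ships 90; M4 ships 115.)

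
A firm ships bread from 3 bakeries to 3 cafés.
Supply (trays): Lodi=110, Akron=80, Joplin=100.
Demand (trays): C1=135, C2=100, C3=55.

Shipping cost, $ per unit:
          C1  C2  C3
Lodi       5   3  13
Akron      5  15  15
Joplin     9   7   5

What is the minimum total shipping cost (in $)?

A cheapest plan:
  Lodi→C1: 10 × $5 = $50
  Lodi→C2: 100 × $3 = $300
  Akron→C1: 80 × $5 = $400
  Joplin→C1: 45 × $9 = $405
  Joplin→C3: 55 × $5 = $275
Total = 50 + 300 + 400 + 405 + 275 = $1430.

1430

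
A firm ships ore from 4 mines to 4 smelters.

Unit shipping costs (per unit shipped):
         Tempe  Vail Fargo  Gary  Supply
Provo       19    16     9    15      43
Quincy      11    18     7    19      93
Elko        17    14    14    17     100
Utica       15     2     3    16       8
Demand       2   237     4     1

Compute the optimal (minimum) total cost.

One minimum-cost allocation:
  Provo to Vail: 42 × 16 = 672
  Provo to Gary: 1 × 15 = 15
  Quincy to Tempe: 2 × 11 = 22
  Quincy to Vail: 87 × 18 = 1566
  Quincy to Fargo: 4 × 7 = 28
  Elko to Vail: 100 × 14 = 1400
  Utica to Vail: 8 × 2 = 16
Total = 672 + 15 + 22 + 1566 + 28 + 1400 + 16 = 3719.

3719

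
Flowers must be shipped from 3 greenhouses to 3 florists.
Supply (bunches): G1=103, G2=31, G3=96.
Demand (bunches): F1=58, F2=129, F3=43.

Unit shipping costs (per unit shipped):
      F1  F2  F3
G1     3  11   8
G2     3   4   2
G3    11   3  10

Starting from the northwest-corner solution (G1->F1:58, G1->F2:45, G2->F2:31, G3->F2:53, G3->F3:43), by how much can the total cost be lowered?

Current plan cost = 58·3 + 45·11 + 31·4 + 53·3 + 43·10 = 1382.
Optimal plan:
  G1->F1: 58 bunches
  G1->F2: 2 bunches
  G1->F3: 43 bunches
  G2->F2: 31 bunches
  G3->F2: 96 bunches
Optimal cost = 952.
Saving = 1382 − 952 = 430.

430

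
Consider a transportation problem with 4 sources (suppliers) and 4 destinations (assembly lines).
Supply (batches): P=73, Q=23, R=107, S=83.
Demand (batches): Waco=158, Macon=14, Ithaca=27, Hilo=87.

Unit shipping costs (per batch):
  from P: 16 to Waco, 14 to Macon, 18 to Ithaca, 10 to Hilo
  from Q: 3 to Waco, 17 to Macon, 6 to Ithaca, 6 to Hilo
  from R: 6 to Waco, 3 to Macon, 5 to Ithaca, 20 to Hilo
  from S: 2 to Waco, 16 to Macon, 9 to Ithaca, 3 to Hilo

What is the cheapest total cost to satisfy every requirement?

1552

An optimal shipping plan:
  P->Hilo: 73 × 10 = 730
  Q->Waco: 23 × 3 = 69
  R->Waco: 66 × 6 = 396
  R->Macon: 14 × 3 = 42
  R->Ithaca: 27 × 5 = 135
  S->Waco: 69 × 2 = 138
  S->Hilo: 14 × 3 = 42
Total = 730 + 69 + 396 + 42 + 135 + 138 + 42 = 1552.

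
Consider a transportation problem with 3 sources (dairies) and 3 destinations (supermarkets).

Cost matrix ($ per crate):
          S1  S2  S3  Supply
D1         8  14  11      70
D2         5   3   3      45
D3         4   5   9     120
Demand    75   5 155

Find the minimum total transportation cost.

1590

One minimum-cost allocation:
  D1–S3: 70 × $11 = $770
  D2–S3: 45 × $3 = $135
  D3–S1: 75 × $4 = $300
  D3–S2: 5 × $5 = $25
  D3–S3: 40 × $9 = $360
Total = 770 + 135 + 300 + 25 + 360 = $1590.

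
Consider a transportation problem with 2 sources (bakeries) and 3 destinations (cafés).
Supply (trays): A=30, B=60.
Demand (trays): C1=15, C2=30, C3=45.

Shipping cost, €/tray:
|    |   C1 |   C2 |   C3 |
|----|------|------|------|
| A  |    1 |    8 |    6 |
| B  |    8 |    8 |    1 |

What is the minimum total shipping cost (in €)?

An optimal shipping plan:
  A->C1: 15 × €1 = €15
  A->C2: 15 × €8 = €120
  B->C2: 15 × €8 = €120
  B->C3: 45 × €1 = €45
Total = 15 + 120 + 120 + 45 = €300.
(Supply check: A ships 30; B ships 60.)

300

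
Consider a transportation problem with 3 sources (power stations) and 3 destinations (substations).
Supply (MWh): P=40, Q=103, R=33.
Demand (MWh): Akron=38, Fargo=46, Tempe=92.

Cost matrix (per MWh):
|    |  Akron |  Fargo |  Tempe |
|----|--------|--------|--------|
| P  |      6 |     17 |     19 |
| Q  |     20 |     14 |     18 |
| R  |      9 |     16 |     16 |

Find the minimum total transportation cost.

2464

One minimum-cost allocation:
  P to Akron: 38 MWh
  P to Tempe: 2 MWh
  Q to Fargo: 46 MWh
  Q to Tempe: 57 MWh
  R to Tempe: 33 MWh
Total cost = 2464.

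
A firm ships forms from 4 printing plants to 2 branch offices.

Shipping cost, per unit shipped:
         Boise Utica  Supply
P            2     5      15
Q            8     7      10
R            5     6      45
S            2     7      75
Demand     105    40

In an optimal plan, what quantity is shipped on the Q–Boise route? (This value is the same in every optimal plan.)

0

Optimal shipments:
  P to Boise: 15 × 2 = 30
  Q to Utica: 10 × 7 = 70
  R to Boise: 15 × 5 = 75
  R to Utica: 30 × 6 = 180
  S to Boise: 75 × 2 = 150
Total cost = 505.
The route Q→Boise is not used.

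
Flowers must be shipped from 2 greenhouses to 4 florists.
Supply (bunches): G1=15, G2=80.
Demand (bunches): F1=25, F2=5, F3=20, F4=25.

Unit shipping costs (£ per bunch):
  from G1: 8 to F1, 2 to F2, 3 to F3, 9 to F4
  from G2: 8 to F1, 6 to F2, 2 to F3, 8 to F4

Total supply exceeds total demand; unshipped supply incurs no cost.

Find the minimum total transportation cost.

A cheapest plan:
  G1→F1: 10 bunches
  G1→F2: 5 bunches
  G2→F1: 15 bunches
  G2→F3: 20 bunches
  G2→F4: 25 bunches
Total cost = £450.

450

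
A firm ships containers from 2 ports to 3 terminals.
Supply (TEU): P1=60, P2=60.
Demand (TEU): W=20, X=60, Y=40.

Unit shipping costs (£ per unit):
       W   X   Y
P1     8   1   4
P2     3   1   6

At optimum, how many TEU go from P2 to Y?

0

Solving gives:
  P1→X: 20 × £1 = £20
  P1→Y: 40 × £4 = £160
  P2→W: 20 × £3 = £60
  P2→X: 40 × £1 = £40
Total cost = £280.
The route P2→Y is not used.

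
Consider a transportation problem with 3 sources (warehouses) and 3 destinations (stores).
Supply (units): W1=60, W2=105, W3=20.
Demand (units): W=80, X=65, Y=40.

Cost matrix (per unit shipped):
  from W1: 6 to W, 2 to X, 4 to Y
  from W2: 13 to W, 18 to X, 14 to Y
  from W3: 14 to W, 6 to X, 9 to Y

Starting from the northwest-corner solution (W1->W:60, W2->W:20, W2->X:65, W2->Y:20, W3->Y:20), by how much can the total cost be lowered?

590

Current plan cost = 60·6 + 20·13 + 65·18 + 20·14 + 20·9 = 2250.
Optimal plan:
  W1→X: 45 × 2 = 90
  W1→Y: 15 × 4 = 60
  W2→W: 80 × 13 = 1040
  W2→Y: 25 × 14 = 350
  W3→X: 20 × 6 = 120
Optimal cost = 1660.
Saving = 2250 − 1660 = 590.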